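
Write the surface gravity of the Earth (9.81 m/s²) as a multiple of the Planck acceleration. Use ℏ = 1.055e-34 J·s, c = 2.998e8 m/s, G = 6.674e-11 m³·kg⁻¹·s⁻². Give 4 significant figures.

1.764e-51

Planck acceleration: a_P = √(c⁷/(ℏG)) = 5.560e51 m/s².
9.81 / 5.560e51 = 1.764e-51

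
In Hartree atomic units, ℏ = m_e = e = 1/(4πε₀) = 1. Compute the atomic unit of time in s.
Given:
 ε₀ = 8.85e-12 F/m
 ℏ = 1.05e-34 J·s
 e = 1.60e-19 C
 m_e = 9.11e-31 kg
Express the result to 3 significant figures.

2.40e-17 s

The unique combination of the constants set to 1 with dimensions of time is τ_au = (4πε₀)²ℏ³/(m_e e⁴).
E_h = 4.38e-18 J
ℏ/E_h = 2.40e-17 s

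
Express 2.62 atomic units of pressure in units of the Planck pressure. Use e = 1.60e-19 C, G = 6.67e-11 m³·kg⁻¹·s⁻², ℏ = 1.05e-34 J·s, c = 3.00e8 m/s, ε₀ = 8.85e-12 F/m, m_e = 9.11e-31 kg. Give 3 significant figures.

1.69e-100

atomic unit of pressure: P_au = E_h/a₀³ = m_e⁴e¹⁰/((4πε₀)⁵ℏ⁸) = 3.01e13 Pa
Planck pressure: p_P = c⁷/(ℏG²) = 4.68e113 Pa
2.62 × 3.01e13 / 4.68e113 = 1.69e-100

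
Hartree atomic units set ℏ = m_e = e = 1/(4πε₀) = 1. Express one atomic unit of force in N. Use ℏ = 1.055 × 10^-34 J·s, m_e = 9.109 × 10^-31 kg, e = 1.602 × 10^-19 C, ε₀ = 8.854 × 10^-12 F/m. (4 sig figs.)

From ℏ = m_e = e = 1/(4πε₀) = 1 the force scale is F_au = E_h/a₀ = m_e²e⁶/((4πε₀)³ℏ⁴).
E_h = 4.354 × 10^-18 J
a₀ = 5.297 × 10^-11 m
E_h/a₀ = 8.220 × 10^-8 N

8.220 × 10^-8 N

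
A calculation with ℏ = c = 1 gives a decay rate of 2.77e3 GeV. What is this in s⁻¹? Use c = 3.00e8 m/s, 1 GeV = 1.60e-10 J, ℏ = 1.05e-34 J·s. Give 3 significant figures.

A rate is [E]/ℏ; divide by ℏ.
1 GeV → 1/ℏ × (1 GeV in J) = 1.52e24 s⁻¹.
Result: 2.77e3 × 1.52e24 = 4.22e27 s⁻¹.

4.22e27 s⁻¹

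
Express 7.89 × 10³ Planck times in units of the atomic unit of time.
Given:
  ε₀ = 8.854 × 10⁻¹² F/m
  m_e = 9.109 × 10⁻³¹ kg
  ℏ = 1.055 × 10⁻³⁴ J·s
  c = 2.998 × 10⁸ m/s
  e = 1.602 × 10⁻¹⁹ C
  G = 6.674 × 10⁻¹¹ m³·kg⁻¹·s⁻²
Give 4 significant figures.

1.756 × 10⁻²³

Planck time: t_P = √(ℏG/c⁵) = 5.392 × 10⁻⁴⁴ s
atomic unit of time: τ_au = (4πε₀)²ℏ³/(m_e e⁴) = 2.423 × 10⁻¹⁷ s
7.89 × 10³ × 5.392 × 10⁻⁴⁴ / 2.423 × 10⁻¹⁷ = 1.756 × 10⁻²³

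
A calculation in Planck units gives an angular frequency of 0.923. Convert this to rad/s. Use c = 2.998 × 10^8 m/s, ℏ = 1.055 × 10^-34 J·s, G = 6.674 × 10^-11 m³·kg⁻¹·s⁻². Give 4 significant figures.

One Planck angular frequency: ω_P = √(c⁵/(ℏG)) = 1.855 × 10^43 rad/s.
0.923 × 1.855 × 10^43 rad/s = 1.712 × 10^43 rad/s

1.712 × 10^43 rad/s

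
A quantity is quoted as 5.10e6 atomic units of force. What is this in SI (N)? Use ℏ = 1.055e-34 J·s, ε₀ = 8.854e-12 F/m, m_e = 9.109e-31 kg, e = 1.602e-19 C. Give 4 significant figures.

One atomic unit of force: F_au = E_h/a₀ = m_e²e⁶/((4πε₀)³ℏ⁴) = 8.220e-8 N.
5.10e6 × 8.220e-8 N = 0.4192 N

0.4192 N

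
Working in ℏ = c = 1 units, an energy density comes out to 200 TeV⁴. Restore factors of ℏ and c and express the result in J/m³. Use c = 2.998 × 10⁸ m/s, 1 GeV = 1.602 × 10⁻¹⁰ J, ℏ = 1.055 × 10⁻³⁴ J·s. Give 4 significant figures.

4.163 × 10⁵¹ J/m³

[E]/[L]³ = [E]⁴/(ℏc)³; restore (ℏc)⁻³.
1 GeV⁴ → 1/(ℏc)³ × (1 GeV in J)⁴ = 2.082 × 10³⁷ J/m³.
Convert the energy scale: 200 TeV⁴ = 2.00 × 10¹⁴ GeV⁴.
Result: 2.00 × 10¹⁴ × 2.082 × 10³⁷ = 4.163 × 10⁵¹ J/m³.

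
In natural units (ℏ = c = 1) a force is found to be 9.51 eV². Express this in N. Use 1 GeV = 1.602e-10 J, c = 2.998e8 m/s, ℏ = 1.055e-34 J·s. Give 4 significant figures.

7.717e-12 N

Force is [E]/[L] = [E]²/(ℏc); restore (ℏc)⁻¹.
1 GeV² → 1/(ℏc) × (1 GeV in J)² = 8.114e5 N.
Convert the energy scale: 9.51 eV² = 9.51e-18 GeV².
Result: 9.51e-18 × 8.114e5 = 7.717e-12 N.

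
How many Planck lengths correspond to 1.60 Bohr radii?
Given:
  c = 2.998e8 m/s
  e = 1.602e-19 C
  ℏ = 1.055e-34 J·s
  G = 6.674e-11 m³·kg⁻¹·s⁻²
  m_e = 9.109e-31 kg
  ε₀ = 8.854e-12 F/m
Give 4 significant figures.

Bohr radius: a₀ = 4πε₀ℏ²/(m_e e²) = 5.297e-11 m
Planck length: ℓ_P = √(ℏG/c³) = 1.616e-35 m
1.60 × 5.297e-11 / 1.616e-35 = 5.243e24

5.243e24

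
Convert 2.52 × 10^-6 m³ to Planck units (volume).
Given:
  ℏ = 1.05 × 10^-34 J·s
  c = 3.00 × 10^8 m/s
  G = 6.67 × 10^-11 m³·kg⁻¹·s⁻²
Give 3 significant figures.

6.03 × 10^98

Planck volume: V_P = (ℏG/c³)^(3/2) = 4.18 × 10^-105 m³.
2.52 × 10^-6 / 4.18 × 10^-105 = 6.03 × 10^98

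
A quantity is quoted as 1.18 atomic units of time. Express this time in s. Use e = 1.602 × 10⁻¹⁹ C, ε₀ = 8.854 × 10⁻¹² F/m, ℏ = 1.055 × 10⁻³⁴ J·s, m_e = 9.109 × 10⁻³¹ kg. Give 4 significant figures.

2.859 × 10⁻¹⁷ s

One atomic unit of time: τ_au = (4πε₀)²ℏ³/(m_e e⁴) = 2.423 × 10⁻¹⁷ s.
1.18 × 2.423 × 10⁻¹⁷ s = 2.859 × 10⁻¹⁷ s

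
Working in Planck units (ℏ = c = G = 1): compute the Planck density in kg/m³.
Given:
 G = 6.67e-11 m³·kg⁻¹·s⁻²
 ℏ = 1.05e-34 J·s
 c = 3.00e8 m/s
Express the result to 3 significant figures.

Dimensional analysis gives ρ_P = c⁵/(ℏG²).
  = 2.43e42 / 4.67e-55
  = 5.20e96 kg/m³

5.20e96 kg/m³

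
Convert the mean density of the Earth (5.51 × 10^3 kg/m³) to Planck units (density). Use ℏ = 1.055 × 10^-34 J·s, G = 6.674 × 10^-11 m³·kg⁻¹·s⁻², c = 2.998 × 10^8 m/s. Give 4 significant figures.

Planck density: ρ_P = c⁵/(ℏG²) = 5.154 × 10^96 kg/m³.
5.51 × 10^3 / 5.154 × 10^96 = 1.069 × 10^-93

1.069 × 10^-93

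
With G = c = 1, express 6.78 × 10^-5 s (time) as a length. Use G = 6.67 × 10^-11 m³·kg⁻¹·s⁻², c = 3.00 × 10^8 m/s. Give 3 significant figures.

2.03 × 10^4 m

Time → length via c.
6.78 × 10^-5 s × (c) = 2.03 × 10^4 m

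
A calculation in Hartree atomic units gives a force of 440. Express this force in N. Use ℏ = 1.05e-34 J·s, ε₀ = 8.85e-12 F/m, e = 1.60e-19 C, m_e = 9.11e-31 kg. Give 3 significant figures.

3.66e-5 N

One atomic unit of force: F_au = E_h/a₀ = m_e²e⁶/((4πε₀)³ℏ⁴) = 8.33e-8 N.
440 × 8.33e-8 N = 3.66e-5 N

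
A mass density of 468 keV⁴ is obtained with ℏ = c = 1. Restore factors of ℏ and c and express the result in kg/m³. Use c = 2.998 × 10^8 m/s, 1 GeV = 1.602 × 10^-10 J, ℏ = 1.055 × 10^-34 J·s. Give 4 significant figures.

0.1084 kg/m³

Mass density is [E]/(c²[L]³) = [E]⁴/(ℏ³c⁵).
1 GeV⁴ → 1/(ℏ³c⁵) × (1 GeV in J)⁴ = 2.316 × 10^20 kg/m³.
Convert the energy scale: 468 keV⁴ = 4.68 × 10^-22 GeV⁴.
Result: 4.68 × 10^-22 × 2.316 × 10^20 = 0.1084 kg/m³.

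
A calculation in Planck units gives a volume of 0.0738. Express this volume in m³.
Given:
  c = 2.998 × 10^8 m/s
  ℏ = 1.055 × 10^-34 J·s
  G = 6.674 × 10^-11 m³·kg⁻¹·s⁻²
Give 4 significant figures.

One Planck volume: V_P = (ℏG/c³)^(3/2) = 4.224 × 10^-105 m³.
0.0738 × 4.224 × 10^-105 m³ = 3.117 × 10^-106 m³

3.117 × 10^-106 m³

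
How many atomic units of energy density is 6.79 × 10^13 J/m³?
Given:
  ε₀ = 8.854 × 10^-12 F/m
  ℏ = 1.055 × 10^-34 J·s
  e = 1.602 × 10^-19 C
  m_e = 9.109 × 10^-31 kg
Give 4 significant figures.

atomic unit of energy density: u_au = E_h/a₀³ = m_e⁴e¹⁰/((4πε₀)⁵ℏ⁸) = 2.929 × 10^13 J/m³.
6.79 × 10^13 / 2.929 × 10^13 = 2.318

2.318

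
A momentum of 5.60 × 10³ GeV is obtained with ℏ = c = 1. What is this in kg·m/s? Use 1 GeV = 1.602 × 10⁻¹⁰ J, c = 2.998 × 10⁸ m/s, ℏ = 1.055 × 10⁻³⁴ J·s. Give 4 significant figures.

2.992 × 10⁻¹⁵ kg·m/s

Momentum is [E]/c; divide by c.
1 GeV → 1/c × (1 GeV in J) = 5.344 × 10⁻¹⁹ kg·m/s.
Result: 5.60 × 10³ × 5.344 × 10⁻¹⁹ = 2.992 × 10⁻¹⁵ kg·m/s.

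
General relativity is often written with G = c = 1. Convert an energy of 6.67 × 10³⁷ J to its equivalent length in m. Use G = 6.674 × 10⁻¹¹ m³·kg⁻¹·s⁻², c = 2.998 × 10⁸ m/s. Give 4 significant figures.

5.510 × 10⁻⁷ m

Energy → length via G/c⁴.
6.67 × 10³⁷ J × (G/c⁴) = 5.510 × 10⁻⁷ m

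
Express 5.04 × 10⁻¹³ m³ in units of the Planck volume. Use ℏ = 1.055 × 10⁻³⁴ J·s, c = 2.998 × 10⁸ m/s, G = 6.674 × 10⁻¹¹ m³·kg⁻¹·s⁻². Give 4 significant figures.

1.193 × 10⁹²

Planck volume: V_P = (ℏG/c³)^(3/2) = 4.224 × 10⁻¹⁰⁵ m³.
5.04 × 10⁻¹³ / 4.224 × 10⁻¹⁰⁵ = 1.193 × 10⁹²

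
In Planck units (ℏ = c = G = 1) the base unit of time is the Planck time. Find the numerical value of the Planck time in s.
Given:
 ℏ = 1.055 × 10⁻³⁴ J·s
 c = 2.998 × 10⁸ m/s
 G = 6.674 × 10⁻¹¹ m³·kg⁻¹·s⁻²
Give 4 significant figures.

t_P = √(ℏG/c⁵)
  = √(2.907 × 10⁻⁸⁷)
  = 5.392 × 10⁻⁴⁴ s

5.392 × 10⁻⁴⁴ s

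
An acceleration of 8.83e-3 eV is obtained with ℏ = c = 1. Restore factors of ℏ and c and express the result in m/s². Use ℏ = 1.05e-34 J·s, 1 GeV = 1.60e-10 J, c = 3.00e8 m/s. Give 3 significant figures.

4.04e21 m/s²

Acceleration is [L]/[T]² = c·[E]/ℏ.
1 GeV → c/ℏ × (1 GeV in J) = 4.57e32 m/s².
Convert the energy scale: 8.83e-3 eV = 8.83e-12 GeV.
Result: 8.83e-12 × 4.57e32 = 4.04e21 m/s².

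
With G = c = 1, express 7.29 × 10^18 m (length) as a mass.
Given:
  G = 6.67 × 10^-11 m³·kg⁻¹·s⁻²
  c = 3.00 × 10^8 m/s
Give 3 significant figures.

Length → mass via c²/G.
7.29 × 10^18 m × (c²/G) = 9.84 × 10^45 kg

9.84 × 10^45 kg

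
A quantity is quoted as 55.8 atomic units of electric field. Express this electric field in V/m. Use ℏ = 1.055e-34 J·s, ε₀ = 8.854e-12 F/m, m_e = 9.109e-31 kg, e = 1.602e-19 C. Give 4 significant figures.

One atomic unit of electric field: E_au = E_h/(e a₀) = m_e²e⁵/((4πε₀)³ℏ⁴) = 5.131e11 V/m.
55.8 × 5.131e11 V/m = 2.863e13 V/m

2.863e13 V/m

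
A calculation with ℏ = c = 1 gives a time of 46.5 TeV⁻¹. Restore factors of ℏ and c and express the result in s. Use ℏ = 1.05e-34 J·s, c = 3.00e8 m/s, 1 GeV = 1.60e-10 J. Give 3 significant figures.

3.05e-26 s

A time is [E]⁻¹ in ℏ=c=1; restore one factor of ℏ.
1 GeV⁻¹ → ℏ × (1 GeV in J)⁻¹ = 6.56e-25 s.
Convert the energy scale: 46.5 TeV⁻¹ = 0.0465 GeV⁻¹.
Result: 0.0465 × 6.56e-25 = 3.05e-26 s.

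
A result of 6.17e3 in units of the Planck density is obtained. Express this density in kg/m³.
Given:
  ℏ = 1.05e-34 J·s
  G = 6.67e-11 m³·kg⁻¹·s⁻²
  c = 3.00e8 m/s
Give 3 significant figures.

One Planck density: ρ_P = c⁵/(ℏG²) = 5.20e96 kg/m³.
6.17e3 × 5.20e96 kg/m³ = 3.21e100 kg/m³

3.21e100 kg/m³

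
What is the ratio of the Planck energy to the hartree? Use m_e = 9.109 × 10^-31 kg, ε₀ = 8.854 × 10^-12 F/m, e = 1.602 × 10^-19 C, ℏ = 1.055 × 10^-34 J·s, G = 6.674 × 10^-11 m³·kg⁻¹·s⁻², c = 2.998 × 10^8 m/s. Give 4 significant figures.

Planck energy: E_P = √(ℏc⁵/G) = 1.957 × 10^9 J
hartree: E_h = m_e e⁴/(4πε₀ℏ)² = 4.354 × 10^-18 J
ratio = 1.957 × 10^9 / 4.354 × 10^-18 = 4.494 × 10^26

4.494 × 10^26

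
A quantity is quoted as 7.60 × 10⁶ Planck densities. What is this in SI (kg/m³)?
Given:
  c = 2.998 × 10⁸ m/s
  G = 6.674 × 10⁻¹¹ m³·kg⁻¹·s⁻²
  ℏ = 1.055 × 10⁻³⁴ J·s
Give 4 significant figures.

One Planck density: ρ_P = c⁵/(ℏG²) = 5.154 × 10⁹⁶ kg/m³.
7.60 × 10⁶ × 5.154 × 10⁹⁶ kg/m³ = 3.917 × 10¹⁰³ kg/m³

3.917 × 10¹⁰³ kg/m³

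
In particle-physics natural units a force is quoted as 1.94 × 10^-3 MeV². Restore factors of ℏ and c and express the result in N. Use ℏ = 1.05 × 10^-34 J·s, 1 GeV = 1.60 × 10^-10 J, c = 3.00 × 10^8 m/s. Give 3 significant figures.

Force is [E]/[L] = [E]²/(ℏc); restore (ℏc)⁻¹.
1 GeV² → 1/(ℏc) × (1 GeV in J)² = 8.13 × 10^5 N.
Convert the energy scale: 1.94 × 10^-3 MeV² = 1.94 × 10^-9 GeV².
Result: 1.94 × 10^-9 × 8.13 × 10^5 = 1.58 × 10^-3 N.

1.58 × 10^-3 N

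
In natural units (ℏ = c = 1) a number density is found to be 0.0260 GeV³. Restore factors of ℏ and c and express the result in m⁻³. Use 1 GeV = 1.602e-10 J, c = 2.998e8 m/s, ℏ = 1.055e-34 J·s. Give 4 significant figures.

Number density is [L]⁻³ = [E]³/(ℏc)³.
1 GeV³ → 1/(ℏc)³ × (1 GeV in J)³ = 1.299e47 m⁻³.
Result: 0.0260 × 1.299e47 = 3.378e45 m⁻³.

3.378e45 m⁻³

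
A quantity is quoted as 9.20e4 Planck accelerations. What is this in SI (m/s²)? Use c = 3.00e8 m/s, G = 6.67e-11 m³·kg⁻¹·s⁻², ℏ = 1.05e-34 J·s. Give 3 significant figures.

One Planck acceleration: a_P = √(c⁷/(ℏG)) = 5.59e51 m/s².
9.20e4 × 5.59e51 m/s² = 5.14e56 m/s²

5.14e56 m/s²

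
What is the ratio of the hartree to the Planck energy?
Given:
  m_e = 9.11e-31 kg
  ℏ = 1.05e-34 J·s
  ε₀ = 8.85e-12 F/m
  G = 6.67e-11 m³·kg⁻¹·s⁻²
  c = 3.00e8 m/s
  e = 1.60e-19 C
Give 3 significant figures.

hartree: E_h = m_e e⁴/(4πε₀ℏ)² = 4.38e-18 J
Planck energy: E_P = √(ℏc⁵/G) = 1.96e9 J
ratio = 4.38e-18 / 1.96e9 = 2.24e-27

2.24e-27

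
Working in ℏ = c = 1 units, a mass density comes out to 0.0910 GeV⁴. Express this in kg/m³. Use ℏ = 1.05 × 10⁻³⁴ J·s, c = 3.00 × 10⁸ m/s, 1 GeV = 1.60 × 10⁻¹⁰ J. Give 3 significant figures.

2.12 × 10¹⁹ kg/m³

Mass density is [E]/(c²[L]³) = [E]⁴/(ℏ³c⁵).
1 GeV⁴ → 1/(ℏ³c⁵) × (1 GeV in J)⁴ = 2.33 × 10²⁰ kg/m³.
Result: 0.0910 × 2.33 × 10²⁰ = 2.12 × 10¹⁹ kg/m³.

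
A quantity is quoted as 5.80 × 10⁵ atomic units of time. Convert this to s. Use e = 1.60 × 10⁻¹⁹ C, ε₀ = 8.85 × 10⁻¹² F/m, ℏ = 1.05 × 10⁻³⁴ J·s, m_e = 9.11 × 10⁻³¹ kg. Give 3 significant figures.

1.39 × 10⁻¹¹ s

One atomic unit of time: τ_au = (4πε₀)²ℏ³/(m_e e⁴) = 2.40 × 10⁻¹⁷ s.
5.80 × 10⁵ × 2.40 × 10⁻¹⁷ s = 1.39 × 10⁻¹¹ s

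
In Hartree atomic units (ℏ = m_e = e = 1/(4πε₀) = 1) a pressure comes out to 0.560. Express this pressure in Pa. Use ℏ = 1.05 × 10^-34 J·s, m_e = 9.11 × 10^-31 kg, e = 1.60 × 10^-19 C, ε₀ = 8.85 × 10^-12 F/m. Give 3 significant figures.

One atomic unit of pressure: P_au = E_h/a₀³ = m_e⁴e¹⁰/((4πε₀)⁵ℏ⁸) = 3.01 × 10^13 Pa.
0.560 × 3.01 × 10^13 Pa = 1.69 × 10^13 Pa

1.69 × 10^13 Pa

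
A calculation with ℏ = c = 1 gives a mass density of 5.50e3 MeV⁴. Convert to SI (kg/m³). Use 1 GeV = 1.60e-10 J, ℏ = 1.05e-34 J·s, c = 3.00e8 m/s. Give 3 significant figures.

Mass density is [E]/(c²[L]³) = [E]⁴/(ℏ³c⁵).
1 GeV⁴ → 1/(ℏ³c⁵) × (1 GeV in J)⁴ = 2.33e20 kg/m³.
Convert the energy scale: 5.50e3 MeV⁴ = 5.50e-9 GeV⁴.
Result: 5.50e-9 × 2.33e20 = 1.28e12 kg/m³.

1.28e12 kg/m³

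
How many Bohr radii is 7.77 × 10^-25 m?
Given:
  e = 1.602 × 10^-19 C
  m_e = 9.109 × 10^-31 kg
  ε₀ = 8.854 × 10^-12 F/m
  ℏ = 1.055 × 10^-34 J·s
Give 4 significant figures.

Bohr radius: a₀ = 4πε₀ℏ²/(m_e e²) = 5.297 × 10^-11 m.
7.77 × 10^-25 / 5.297 × 10^-11 = 1.467 × 10^-14

1.467 × 10^-14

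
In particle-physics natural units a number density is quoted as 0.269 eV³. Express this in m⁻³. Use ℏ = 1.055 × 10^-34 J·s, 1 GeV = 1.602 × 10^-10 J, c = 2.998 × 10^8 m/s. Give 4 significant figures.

Number density is [L]⁻³ = [E]³/(ℏc)³.
1 GeV³ → 1/(ℏc)³ × (1 GeV in J)³ = 1.299 × 10^47 m⁻³.
Convert the energy scale: 0.269 eV³ = 2.69 × 10^-28 GeV³.
Result: 2.69 × 10^-28 × 1.299 × 10^47 = 3.495 × 10^19 m⁻³.

3.495 × 10^19 m⁻³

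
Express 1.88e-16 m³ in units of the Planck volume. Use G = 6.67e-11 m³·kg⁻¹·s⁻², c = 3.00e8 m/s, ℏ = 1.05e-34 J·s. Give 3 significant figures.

Planck volume: V_P = (ℏG/c³)^(3/2) = 4.18e-105 m³.
1.88e-16 / 4.18e-105 = 4.50e88

4.50e88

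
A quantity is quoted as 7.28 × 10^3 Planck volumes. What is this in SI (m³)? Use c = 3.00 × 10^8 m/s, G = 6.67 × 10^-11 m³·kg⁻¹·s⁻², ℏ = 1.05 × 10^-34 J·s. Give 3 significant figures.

3.04 × 10^-101 m³

One Planck volume: V_P = (ℏG/c³)^(3/2) = 4.18 × 10^-105 m³.
7.28 × 10^3 × 4.18 × 10^-105 m³ = 3.04 × 10^-101 m³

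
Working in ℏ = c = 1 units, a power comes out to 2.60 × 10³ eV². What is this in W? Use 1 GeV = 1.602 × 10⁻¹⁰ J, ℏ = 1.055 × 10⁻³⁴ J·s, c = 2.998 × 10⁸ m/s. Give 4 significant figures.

Power is [E]/[T] = [E]²/ℏ.
1 GeV² → 1/ℏ × (1 GeV in J)² = 2.433 × 10¹⁴ W.
Convert the energy scale: 2.60 × 10³ eV² = 2.60 × 10⁻¹⁵ GeV².
Result: 2.60 × 10⁻¹⁵ × 2.433 × 10¹⁴ = 0.6325 W.

0.6325 W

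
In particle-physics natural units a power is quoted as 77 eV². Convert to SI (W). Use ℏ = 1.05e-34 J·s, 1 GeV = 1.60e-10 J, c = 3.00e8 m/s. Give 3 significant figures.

0.0188 W

Power is [E]/[T] = [E]²/ℏ.
1 GeV² → 1/ℏ × (1 GeV in J)² = 2.44e14 W.
Convert the energy scale: 77 eV² = 7.70e-17 GeV².
Result: 7.70e-17 × 2.44e14 = 0.0188 W.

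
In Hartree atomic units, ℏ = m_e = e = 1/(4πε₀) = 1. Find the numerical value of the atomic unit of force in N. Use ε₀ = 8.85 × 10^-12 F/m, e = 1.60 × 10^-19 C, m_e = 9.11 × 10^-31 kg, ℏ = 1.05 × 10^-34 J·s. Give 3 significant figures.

8.33 × 10^-8 N

From ℏ = m_e = e = 1/(4πε₀) = 1 the force scale is F_au = E_h/a₀ = m_e²e⁶/((4πε₀)³ℏ⁴).
E_h = 4.38 × 10^-18 J
a₀ = 5.26 × 10^-11 m
E_h/a₀ = 8.33 × 10^-8 N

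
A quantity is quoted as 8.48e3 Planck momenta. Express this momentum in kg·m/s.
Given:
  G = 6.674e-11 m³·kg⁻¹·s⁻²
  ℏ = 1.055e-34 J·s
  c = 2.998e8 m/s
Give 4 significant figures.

5.534e4 kg·m/s

One Planck momentum: p_P = √(ℏc³/G) = 6.527 kg·m/s.
8.48e3 × 6.527 kg·m/s = 5.534e4 kg·m/s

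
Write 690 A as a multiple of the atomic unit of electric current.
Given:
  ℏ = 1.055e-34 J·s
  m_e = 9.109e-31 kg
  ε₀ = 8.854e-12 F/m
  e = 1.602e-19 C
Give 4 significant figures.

atomic unit of electric current: I_au = e E_h/ℏ = m_e e⁵/((4πε₀)²ℏ³) = 6.612e-3 A.
690 / 6.612e-3 = 1.044e5

1.044e5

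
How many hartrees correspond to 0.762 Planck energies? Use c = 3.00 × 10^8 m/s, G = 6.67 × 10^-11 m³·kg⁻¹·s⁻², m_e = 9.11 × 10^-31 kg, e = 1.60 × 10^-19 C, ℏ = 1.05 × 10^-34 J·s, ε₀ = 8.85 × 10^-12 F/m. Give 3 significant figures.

Planck energy: E_P = √(ℏc⁵/G) = 1.96 × 10^9 J
hartree: E_h = m_e e⁴/(4πε₀ℏ)² = 4.38 × 10^-18 J
0.762 × 1.96 × 10^9 / 4.38 × 10^-18 = 3.40 × 10^26

3.40 × 10^26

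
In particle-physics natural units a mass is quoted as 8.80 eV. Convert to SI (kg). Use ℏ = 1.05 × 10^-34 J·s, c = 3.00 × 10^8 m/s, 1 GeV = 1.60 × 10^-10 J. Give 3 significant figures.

Mass is [E]/c²; divide by c².
1 GeV → 1/c² × (1 GeV in J) = 1.78 × 10^-27 kg.
Convert the energy scale: 8.80 eV = 8.80 × 10^-9 GeV.
Result: 8.80 × 10^-9 × 1.78 × 10^-27 = 1.56 × 10^-35 kg.

1.56 × 10^-35 kg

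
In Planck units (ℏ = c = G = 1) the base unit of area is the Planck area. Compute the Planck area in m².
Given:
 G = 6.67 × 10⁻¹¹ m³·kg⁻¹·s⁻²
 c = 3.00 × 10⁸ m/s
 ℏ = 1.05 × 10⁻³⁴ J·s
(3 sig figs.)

A_P = ℏG/c³
  = 7.00 × 10⁻⁴⁵ / 2.70 × 10²⁵
  = 2.59 × 10⁻⁷⁰ m²

2.59 × 10⁻⁷⁰ m²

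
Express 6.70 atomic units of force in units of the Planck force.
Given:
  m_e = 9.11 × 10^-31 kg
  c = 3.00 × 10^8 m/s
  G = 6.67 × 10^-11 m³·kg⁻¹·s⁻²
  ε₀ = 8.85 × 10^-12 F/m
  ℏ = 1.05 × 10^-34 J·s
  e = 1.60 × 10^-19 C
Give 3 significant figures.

atomic unit of force: F_au = E_h/a₀ = m_e²e⁶/((4πε₀)³ℏ⁴) = 8.33 × 10^-8 N
Planck force: F_P = c⁴/G = 1.21 × 10^44 N
6.70 × 8.33 × 10^-8 / 1.21 × 10^44 = 4.59 × 10^-51

4.59 × 10^-51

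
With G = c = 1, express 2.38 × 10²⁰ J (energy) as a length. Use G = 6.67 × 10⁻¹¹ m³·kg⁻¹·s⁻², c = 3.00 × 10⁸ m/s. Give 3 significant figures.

Energy → length via G/c⁴.
2.38 × 10²⁰ J × (G/c⁴) = 1.96 × 10⁻²⁴ m

1.96 × 10⁻²⁴ m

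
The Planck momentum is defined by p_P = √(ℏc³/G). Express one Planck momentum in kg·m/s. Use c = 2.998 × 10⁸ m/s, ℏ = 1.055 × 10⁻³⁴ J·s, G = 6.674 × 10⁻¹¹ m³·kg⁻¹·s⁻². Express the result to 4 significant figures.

p_P = √(ℏc³/G)
  = √(42.60)
  = 6.527 kg·m/s

6.527 kg·m/s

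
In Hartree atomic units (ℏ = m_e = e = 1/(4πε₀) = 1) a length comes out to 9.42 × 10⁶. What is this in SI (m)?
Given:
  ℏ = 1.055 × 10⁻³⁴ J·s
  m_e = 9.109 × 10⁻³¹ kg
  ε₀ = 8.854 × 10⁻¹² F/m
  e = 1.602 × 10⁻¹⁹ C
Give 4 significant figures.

One Bohr radius: a₀ = 4πε₀ℏ²/(m_e e²) = 5.297 × 10⁻¹¹ m.
9.42 × 10⁶ × 5.297 × 10⁻¹¹ m = 4.990 × 10⁻⁴ m

4.990 × 10⁻⁴ m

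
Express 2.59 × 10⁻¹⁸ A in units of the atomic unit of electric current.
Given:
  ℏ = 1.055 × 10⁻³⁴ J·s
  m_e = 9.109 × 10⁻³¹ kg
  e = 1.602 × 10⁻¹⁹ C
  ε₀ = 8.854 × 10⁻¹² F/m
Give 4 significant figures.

atomic unit of electric current: I_au = e E_h/ℏ = m_e e⁵/((4πε₀)²ℏ³) = 6.612 × 10⁻³ A.
2.59 × 10⁻¹⁸ / 6.612 × 10⁻³ = 3.917 × 10⁻¹⁶

3.917 × 10⁻¹⁶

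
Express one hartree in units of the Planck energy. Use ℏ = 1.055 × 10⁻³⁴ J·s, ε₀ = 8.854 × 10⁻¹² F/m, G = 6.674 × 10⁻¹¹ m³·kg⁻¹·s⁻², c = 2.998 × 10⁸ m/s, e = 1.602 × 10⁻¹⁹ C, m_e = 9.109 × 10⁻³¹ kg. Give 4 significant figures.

2.225 × 10⁻²⁷

hartree: E_h = m_e e⁴/(4πε₀ℏ)² = 4.354 × 10⁻¹⁸ J
Planck energy: E_P = √(ℏc⁵/G) = 1.957 × 10⁹ J
ratio = 4.354 × 10⁻¹⁸ / 1.957 × 10⁹ = 2.225 × 10⁻²⁷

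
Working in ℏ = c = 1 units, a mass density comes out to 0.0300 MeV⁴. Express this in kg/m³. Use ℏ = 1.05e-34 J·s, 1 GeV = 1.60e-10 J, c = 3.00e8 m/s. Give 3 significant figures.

6.99e6 kg/m³

Mass density is [E]/(c²[L]³) = [E]⁴/(ℏ³c⁵).
1 GeV⁴ → 1/(ℏ³c⁵) × (1 GeV in J)⁴ = 2.33e20 kg/m³.
Convert the energy scale: 0.0300 MeV⁴ = 3.00e-14 GeV⁴.
Result: 3.00e-14 × 2.33e20 = 6.99e6 kg/m³.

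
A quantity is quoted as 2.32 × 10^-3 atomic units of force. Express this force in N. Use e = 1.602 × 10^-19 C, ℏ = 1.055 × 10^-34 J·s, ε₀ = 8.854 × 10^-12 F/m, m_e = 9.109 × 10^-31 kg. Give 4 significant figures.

One atomic unit of force: F_au = E_h/a₀ = m_e²e⁶/((4πε₀)³ℏ⁴) = 8.220 × 10^-8 N.
2.32 × 10^-3 × 8.220 × 10^-8 N = 1.907 × 10^-10 N

1.907 × 10^-10 N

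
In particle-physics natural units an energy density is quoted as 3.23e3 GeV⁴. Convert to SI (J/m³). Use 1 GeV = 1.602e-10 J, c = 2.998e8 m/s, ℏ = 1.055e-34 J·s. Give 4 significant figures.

6.724e40 J/m³

[E]/[L]³ = [E]⁴/(ℏc)³; restore (ℏc)⁻³.
1 GeV⁴ → 1/(ℏc)³ × (1 GeV in J)⁴ = 2.082e37 J/m³.
Result: 3.23e3 × 2.082e37 = 6.724e40 J/m³.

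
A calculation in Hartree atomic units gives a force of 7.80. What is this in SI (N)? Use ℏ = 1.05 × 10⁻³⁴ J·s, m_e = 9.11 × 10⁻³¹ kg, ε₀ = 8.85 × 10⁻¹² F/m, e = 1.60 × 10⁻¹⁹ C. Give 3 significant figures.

One atomic unit of force: F_au = E_h/a₀ = m_e²e⁶/((4πε₀)³ℏ⁴) = 8.33 × 10⁻⁸ N.
7.80 × 8.33 × 10⁻⁸ N = 6.50 × 10⁻⁷ N

6.50 × 10⁻⁷ N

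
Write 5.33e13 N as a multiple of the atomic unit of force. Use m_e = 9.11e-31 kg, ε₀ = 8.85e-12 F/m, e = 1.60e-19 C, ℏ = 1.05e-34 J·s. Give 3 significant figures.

6.40e20

atomic unit of force: F_au = E_h/a₀ = m_e²e⁶/((4πε₀)³ℏ⁴) = 8.33e-8 N.
5.33e13 / 8.33e-8 = 6.40e20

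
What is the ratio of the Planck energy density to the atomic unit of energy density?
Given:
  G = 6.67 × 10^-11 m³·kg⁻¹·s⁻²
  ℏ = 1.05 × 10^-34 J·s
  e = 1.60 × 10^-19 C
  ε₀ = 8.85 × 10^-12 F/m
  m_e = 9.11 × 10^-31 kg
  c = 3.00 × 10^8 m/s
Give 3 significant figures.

1.55 × 10^100

Planck energy density: u_P = c⁷/(ℏG²) = 4.68 × 10^113 J/m³
atomic unit of energy density: u_au = E_h/a₀³ = m_e⁴e¹⁰/((4πε₀)⁵ℏ⁸) = 3.01 × 10^13 J/m³
ratio = 4.68 × 10^113 / 3.01 × 10^13 = 1.55 × 10^100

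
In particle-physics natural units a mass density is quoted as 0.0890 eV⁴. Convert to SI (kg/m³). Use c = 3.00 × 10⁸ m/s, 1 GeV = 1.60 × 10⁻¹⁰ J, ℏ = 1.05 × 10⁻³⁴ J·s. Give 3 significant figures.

2.07 × 10⁻¹⁷ kg/m³

Mass density is [E]/(c²[L]³) = [E]⁴/(ℏ³c⁵).
1 GeV⁴ → 1/(ℏ³c⁵) × (1 GeV in J)⁴ = 2.33 × 10²⁰ kg/m³.
Convert the energy scale: 0.0890 eV⁴ = 8.90 × 10⁻³⁸ GeV⁴.
Result: 8.90 × 10⁻³⁸ × 2.33 × 10²⁰ = 2.07 × 10⁻¹⁷ kg/m³.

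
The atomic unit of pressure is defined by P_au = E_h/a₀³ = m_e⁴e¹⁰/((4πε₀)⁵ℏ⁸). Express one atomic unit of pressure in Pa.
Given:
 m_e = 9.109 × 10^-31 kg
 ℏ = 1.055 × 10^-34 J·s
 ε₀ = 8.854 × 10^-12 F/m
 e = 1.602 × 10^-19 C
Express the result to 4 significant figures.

P_au = E_h/a₀³ = m_e⁴e¹⁰/((4πε₀)⁵ℏ⁸)
E_h = 4.354 × 10^-18 J
a₀ = 5.297 × 10^-11 m
E_h/a₀³ = 2.929 × 10^13 Pa

2.929 × 10^13 Pa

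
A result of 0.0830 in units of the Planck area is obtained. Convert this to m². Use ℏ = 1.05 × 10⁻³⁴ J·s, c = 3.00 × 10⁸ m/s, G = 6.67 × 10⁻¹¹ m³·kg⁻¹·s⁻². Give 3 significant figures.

2.15 × 10⁻⁷¹ m²

One Planck area: A_P = ℏG/c³ = 2.59 × 10⁻⁷⁰ m².
0.0830 × 2.59 × 10⁻⁷⁰ m² = 2.15 × 10⁻⁷¹ m²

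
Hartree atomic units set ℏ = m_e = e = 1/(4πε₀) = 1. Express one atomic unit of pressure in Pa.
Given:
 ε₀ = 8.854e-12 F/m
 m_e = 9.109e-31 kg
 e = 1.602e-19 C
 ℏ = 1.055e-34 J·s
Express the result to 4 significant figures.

2.929e13 Pa

Dimensional analysis gives P_au = E_h/a₀³ = m_e⁴e¹⁰/((4πε₀)⁵ℏ⁸).
E_h = 4.354e-18 J
a₀ = 5.297e-11 m
E_h/a₀³ = 2.929e13 Pa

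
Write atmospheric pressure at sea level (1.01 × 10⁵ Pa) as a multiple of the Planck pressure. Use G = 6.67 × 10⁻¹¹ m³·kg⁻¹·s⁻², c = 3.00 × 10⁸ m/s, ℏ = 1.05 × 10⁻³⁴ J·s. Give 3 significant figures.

Planck pressure: p_P = c⁷/(ℏG²) = 4.68 × 10¹¹³ Pa.
1.01 × 10⁵ / 4.68 × 10¹¹³ = 2.16 × 10⁻¹⁰⁹

2.16 × 10⁻¹⁰⁹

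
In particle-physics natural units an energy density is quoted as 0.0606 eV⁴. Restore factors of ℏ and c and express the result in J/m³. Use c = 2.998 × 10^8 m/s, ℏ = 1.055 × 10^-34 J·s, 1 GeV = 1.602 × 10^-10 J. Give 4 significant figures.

1.261 J/m³

[E]/[L]³ = [E]⁴/(ℏc)³; restore (ℏc)⁻³.
1 GeV⁴ → 1/(ℏc)³ × (1 GeV in J)⁴ = 2.082 × 10^37 J/m³.
Convert the energy scale: 0.0606 eV⁴ = 6.06 × 10^-38 GeV⁴.
Result: 6.06 × 10^-38 × 2.082 × 10^37 = 1.261 J/m³.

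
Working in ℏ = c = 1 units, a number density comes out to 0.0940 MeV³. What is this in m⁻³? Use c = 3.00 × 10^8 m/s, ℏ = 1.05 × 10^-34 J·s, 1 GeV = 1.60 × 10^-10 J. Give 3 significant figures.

1.23 × 10^37 m⁻³

Number density is [L]⁻³ = [E]³/(ℏc)³.
1 GeV³ → 1/(ℏc)³ × (1 GeV in J)³ = 1.31 × 10^47 m⁻³.
Convert the energy scale: 0.0940 MeV³ = 9.40 × 10^-11 GeV³.
Result: 9.40 × 10^-11 × 1.31 × 10^47 = 1.23 × 10^37 m⁻³.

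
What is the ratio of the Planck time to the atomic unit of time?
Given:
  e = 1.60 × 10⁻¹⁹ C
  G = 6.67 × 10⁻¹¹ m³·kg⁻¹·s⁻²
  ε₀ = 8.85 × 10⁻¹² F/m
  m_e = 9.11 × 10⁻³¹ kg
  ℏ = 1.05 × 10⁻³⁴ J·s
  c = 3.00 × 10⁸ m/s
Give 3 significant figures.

Planck time: t_P = √(ℏG/c⁵) = 5.37 × 10⁻⁴⁴ s
atomic unit of time: τ_au = (4πε₀)²ℏ³/(m_e e⁴) = 2.40 × 10⁻¹⁷ s
ratio = 5.37 × 10⁻⁴⁴ / 2.40 × 10⁻¹⁷ = 2.24 × 10⁻²⁷

2.24 × 10⁻²⁷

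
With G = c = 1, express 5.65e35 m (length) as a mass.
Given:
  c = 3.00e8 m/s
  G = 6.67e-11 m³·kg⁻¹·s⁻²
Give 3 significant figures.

7.62e62 kg

Length → mass via c²/G.
5.65e35 m × (c²/G) = 7.62e62 kg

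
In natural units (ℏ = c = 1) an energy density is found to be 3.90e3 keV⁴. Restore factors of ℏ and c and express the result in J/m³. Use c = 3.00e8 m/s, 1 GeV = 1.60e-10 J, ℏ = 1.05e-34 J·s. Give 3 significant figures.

[E]/[L]³ = [E]⁴/(ℏc)³; restore (ℏc)⁻³.
1 GeV⁴ → 1/(ℏc)³ × (1 GeV in J)⁴ = 2.10e37 J/m³.
Convert the energy scale: 3.90e3 keV⁴ = 3.90e-21 GeV⁴.
Result: 3.90e-21 × 2.10e37 = 8.18e16 J/m³.

8.18e16 J/m³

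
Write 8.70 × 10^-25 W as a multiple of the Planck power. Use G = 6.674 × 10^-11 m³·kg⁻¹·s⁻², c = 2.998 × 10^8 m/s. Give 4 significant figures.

Planck power: P_P = c⁵/G = 3.629 × 10^52 W.
8.70 × 10^-25 / 3.629 × 10^52 = 2.397 × 10^-77

2.397 × 10^-77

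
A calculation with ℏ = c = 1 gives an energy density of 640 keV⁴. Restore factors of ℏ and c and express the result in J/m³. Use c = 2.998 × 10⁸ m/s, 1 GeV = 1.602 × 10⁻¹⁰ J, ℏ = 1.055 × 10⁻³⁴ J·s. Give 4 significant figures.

1.332 × 10¹⁶ J/m³

[E]/[L]³ = [E]⁴/(ℏc)³; restore (ℏc)⁻³.
1 GeV⁴ → 1/(ℏc)³ × (1 GeV in J)⁴ = 2.082 × 10³⁷ J/m³.
Convert the energy scale: 640 keV⁴ = 6.40 × 10⁻²² GeV⁴.
Result: 6.40 × 10⁻²² × 2.082 × 10³⁷ = 1.332 × 10¹⁶ J/m³.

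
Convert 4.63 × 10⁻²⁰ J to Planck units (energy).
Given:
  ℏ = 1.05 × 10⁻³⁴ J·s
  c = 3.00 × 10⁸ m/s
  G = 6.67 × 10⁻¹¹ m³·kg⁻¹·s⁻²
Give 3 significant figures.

Planck energy: E_P = √(ℏc⁵/G) = 1.96 × 10⁹ J.
4.63 × 10⁻²⁰ / 1.96 × 10⁹ = 2.37 × 10⁻²⁹

2.37 × 10⁻²⁹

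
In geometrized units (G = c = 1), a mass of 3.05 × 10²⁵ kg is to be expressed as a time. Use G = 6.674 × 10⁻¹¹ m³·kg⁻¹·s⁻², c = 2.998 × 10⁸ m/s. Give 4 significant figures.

Mass → time via G/c³.
3.05 × 10²⁵ kg × (G/c³) = 7.554 × 10⁻¹¹ s

7.554 × 10⁻¹¹ s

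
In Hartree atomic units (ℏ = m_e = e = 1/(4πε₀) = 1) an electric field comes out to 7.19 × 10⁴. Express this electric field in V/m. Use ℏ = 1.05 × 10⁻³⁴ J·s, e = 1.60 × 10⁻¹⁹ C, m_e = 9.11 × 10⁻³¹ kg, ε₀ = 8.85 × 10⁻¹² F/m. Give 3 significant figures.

3.74 × 10¹⁶ V/m

One atomic unit of electric field: E_au = E_h/(e a₀) = m_e²e⁵/((4πε₀)³ℏ⁴) = 5.20 × 10¹¹ V/m.
7.19 × 10⁴ × 5.20 × 10¹¹ V/m = 3.74 × 10¹⁶ V/m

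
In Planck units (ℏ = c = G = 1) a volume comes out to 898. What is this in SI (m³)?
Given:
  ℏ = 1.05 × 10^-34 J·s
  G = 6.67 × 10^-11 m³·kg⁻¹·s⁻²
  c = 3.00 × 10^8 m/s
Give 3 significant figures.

One Planck volume: V_P = (ℏG/c³)^(3/2) = 4.18 × 10^-105 m³.
898 × 4.18 × 10^-105 m³ = 3.75 × 10^-102 m³

3.75 × 10^-102 m³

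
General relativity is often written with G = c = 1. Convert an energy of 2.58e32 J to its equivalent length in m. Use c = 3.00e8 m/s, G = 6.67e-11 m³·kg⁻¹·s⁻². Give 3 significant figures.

2.12e-12 m

Energy → length via G/c⁴.
2.58e32 J × (G/c⁴) = 2.12e-12 m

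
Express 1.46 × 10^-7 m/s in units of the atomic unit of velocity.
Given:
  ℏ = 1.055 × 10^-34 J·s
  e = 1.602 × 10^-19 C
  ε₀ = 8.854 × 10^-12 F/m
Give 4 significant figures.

6.678 × 10^-14

atomic unit of velocity: v_au = e²/(4πε₀ℏ) = 2.186 × 10^6 m/s.
1.46 × 10^-7 / 2.186 × 10^6 = 6.678 × 10^-14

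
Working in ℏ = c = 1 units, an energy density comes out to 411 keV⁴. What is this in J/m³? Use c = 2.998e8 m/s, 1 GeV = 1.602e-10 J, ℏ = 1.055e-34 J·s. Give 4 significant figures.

[E]/[L]³ = [E]⁴/(ℏc)³; restore (ℏc)⁻³.
1 GeV⁴ → 1/(ℏc)³ × (1 GeV in J)⁴ = 2.082e37 J/m³.
Convert the energy scale: 411 keV⁴ = 4.11e-22 GeV⁴.
Result: 4.11e-22 × 2.082e37 = 8.555e15 J/m³.

8.555e15 J/m³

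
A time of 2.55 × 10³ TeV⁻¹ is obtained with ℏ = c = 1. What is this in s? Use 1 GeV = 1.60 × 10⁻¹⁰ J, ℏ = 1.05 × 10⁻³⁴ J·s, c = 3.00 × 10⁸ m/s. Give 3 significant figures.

1.67 × 10⁻²⁴ s

A time is [E]⁻¹ in ℏ=c=1; restore one factor of ℏ.
1 GeV⁻¹ → ℏ × (1 GeV in J)⁻¹ = 6.56 × 10⁻²⁵ s.
Convert the energy scale: 2.55 × 10³ TeV⁻¹ = 2.55 GeV⁻¹.
Result: 2.55 × 6.56 × 10⁻²⁵ = 1.67 × 10⁻²⁴ s.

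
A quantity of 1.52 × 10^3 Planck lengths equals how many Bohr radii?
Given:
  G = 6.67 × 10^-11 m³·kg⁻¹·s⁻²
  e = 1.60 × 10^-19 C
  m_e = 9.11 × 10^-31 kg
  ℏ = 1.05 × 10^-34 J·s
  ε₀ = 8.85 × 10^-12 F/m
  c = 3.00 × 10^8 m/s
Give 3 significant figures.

Planck length: ℓ_P = √(ℏG/c³) = 1.61 × 10^-35 m
Bohr radius: a₀ = 4πε₀ℏ²/(m_e e²) = 5.26 × 10^-11 m
1.52 × 10^3 × 1.61 × 10^-35 / 5.26 × 10^-11 = 4.66 × 10^-22

4.66 × 10^-22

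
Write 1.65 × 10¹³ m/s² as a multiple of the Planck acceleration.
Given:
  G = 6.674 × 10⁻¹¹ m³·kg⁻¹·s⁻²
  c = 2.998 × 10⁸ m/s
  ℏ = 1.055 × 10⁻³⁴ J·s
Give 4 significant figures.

Planck acceleration: a_P = √(c⁷/(ℏG)) = 5.560 × 10⁵¹ m/s².
1.65 × 10¹³ / 5.560 × 10⁵¹ = 2.968 × 10⁻³⁹

2.968 × 10⁻³⁹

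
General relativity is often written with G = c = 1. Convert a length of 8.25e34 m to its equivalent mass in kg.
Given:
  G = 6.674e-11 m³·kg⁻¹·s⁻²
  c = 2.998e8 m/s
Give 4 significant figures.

1.111e62 kg

Length → mass via c²/G.
8.25e34 m × (c²/G) = 1.111e62 kg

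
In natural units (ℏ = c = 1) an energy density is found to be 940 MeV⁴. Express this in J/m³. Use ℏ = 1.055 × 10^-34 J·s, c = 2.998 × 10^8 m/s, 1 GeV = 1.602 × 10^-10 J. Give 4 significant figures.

[E]/[L]³ = [E]⁴/(ℏc)³; restore (ℏc)⁻³.
1 GeV⁴ → 1/(ℏc)³ × (1 GeV in J)⁴ = 2.082 × 10^37 J/m³.
Convert the energy scale: 940 MeV⁴ = 9.40 × 10^-10 GeV⁴.
Result: 9.40 × 10^-10 × 2.082 × 10^37 = 1.957 × 10^28 J/m³.

1.957 × 10^28 J/m³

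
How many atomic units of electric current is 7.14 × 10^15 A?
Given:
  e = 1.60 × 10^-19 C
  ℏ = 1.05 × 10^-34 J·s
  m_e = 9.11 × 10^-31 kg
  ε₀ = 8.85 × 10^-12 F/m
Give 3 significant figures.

1.07 × 10^18

atomic unit of electric current: I_au = e E_h/ℏ = m_e e⁵/((4πε₀)²ℏ³) = 6.67 × 10^-3 A.
7.14 × 10^15 / 6.67 × 10^-3 = 1.07 × 10^18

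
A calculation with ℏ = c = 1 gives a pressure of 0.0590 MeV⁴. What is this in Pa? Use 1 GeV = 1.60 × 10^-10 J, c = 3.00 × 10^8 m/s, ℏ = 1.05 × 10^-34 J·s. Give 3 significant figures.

Pressure is [E]/[L]³ = [E]⁴/(ℏc)³.
1 GeV⁴ → 1/(ℏc)³ × (1 GeV in J)⁴ = 2.10 × 10^37 Pa.
Convert the energy scale: 0.0590 MeV⁴ = 5.90 × 10^-14 GeV⁴.
Result: 5.90 × 10^-14 × 2.10 × 10^37 = 1.24 × 10^24 Pa.

1.24 × 10^24 Pa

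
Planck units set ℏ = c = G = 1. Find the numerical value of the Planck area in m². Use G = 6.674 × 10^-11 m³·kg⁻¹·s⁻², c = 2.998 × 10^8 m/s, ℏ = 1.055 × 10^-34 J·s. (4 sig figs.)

2.613 × 10^-70 m²

The unique combination of the constants set to 1 with dimensions of area is A_P = ℏG/c³.
  = 7.041 × 10^-45 / 2.695 × 10^25
  = 2.613 × 10^-70 m²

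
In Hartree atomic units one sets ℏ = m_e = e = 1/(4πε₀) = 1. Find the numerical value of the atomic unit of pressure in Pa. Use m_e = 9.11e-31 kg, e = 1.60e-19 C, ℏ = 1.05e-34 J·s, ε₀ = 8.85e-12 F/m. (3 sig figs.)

3.01e13 Pa

P_au = E_h/a₀³ = m_e⁴e¹⁰/((4πε₀)⁵ℏ⁸)
E_h = 4.38e-18 J
a₀ = 5.26e-11 m
E_h/a₀³ = 3.01e13 Pa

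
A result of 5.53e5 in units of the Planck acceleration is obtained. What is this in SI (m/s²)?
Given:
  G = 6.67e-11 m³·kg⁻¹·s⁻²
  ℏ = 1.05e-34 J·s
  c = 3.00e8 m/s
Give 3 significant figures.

3.09e57 m/s²

One Planck acceleration: a_P = √(c⁷/(ℏG)) = 5.59e51 m/s².
5.53e5 × 5.59e51 m/s² = 3.09e57 m/s²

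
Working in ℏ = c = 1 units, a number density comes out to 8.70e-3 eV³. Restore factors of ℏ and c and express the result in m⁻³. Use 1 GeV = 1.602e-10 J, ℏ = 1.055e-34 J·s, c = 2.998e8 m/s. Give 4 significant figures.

1.130e18 m⁻³

Number density is [L]⁻³ = [E]³/(ℏc)³.
1 GeV³ → 1/(ℏc)³ × (1 GeV in J)³ = 1.299e47 m⁻³.
Convert the energy scale: 8.70e-3 eV³ = 8.70e-30 GeV³.
Result: 8.70e-30 × 1.299e47 = 1.130e18 m⁻³.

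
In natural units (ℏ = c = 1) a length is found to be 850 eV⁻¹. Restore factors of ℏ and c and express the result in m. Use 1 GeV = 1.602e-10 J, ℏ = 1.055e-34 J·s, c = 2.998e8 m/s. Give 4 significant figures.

A length is [E]⁻¹ in ℏ=c=1; restore one factor of ℏc.
1 GeV⁻¹ → ℏc × (1 GeV in J)⁻¹ = 1.974e-16 m.
Convert the energy scale: 850 eV⁻¹ = 8.50e11 GeV⁻¹.
Result: 8.50e11 × 1.974e-16 = 1.678e-4 m.

1.678e-4 m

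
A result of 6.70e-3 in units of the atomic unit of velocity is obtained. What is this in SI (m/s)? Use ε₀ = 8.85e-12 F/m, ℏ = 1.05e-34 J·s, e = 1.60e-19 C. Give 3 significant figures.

1.47e4 m/s

One atomic unit of velocity: v_au = e²/(4πε₀ℏ) = 2.19e6 m/s.
6.70e-3 × 2.19e6 m/s = 1.47e4 m/s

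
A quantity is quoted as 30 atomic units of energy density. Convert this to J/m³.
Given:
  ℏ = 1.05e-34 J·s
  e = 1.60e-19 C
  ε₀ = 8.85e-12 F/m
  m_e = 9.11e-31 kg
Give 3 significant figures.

9.04e14 J/m³

One atomic unit of energy density: u_au = E_h/a₀³ = m_e⁴e¹⁰/((4πε₀)⁵ℏ⁸) = 3.01e13 J/m³.
30 × 3.01e13 J/m³ = 9.04e14 J/m³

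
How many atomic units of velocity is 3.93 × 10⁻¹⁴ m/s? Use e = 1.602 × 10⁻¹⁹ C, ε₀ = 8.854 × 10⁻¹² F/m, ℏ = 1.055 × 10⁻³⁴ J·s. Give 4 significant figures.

1.798 × 10⁻²⁰

atomic unit of velocity: v_au = e²/(4πε₀ℏ) = 2.186 × 10⁶ m/s.
3.93 × 10⁻¹⁴ / 2.186 × 10⁶ = 1.798 × 10⁻²⁰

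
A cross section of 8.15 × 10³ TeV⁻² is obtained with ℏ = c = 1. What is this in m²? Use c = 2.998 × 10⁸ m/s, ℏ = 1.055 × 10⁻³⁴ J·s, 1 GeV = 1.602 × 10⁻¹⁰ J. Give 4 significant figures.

Area is [L]² = [E]⁻²·(ℏc)²; restore (ℏc)².
1 GeV⁻² → (ℏc)² × (1 GeV in J)⁻² = 3.898 × 10⁻³² m².
Convert the energy scale: 8.15 × 10³ TeV⁻² = 8.15 × 10⁻³ GeV⁻².
Result: 8.15 × 10⁻³ × 3.898 × 10⁻³² = 3.177 × 10⁻³⁴ m².

3.177 × 10⁻³⁴ m²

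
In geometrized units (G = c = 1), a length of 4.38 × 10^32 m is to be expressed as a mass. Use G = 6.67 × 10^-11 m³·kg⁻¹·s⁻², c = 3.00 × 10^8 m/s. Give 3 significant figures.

5.91 × 10^59 kg

Length → mass via c²/G.
4.38 × 10^32 m × (c²/G) = 5.91 × 10^59 kg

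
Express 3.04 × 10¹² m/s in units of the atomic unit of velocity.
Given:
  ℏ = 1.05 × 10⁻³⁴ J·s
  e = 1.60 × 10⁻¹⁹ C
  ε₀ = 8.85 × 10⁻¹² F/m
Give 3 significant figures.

atomic unit of velocity: v_au = e²/(4πε₀ℏ) = 2.19 × 10⁶ m/s.
3.04 × 10¹² / 2.19 × 10⁶ = 1.39 × 10⁶

1.39 × 10⁶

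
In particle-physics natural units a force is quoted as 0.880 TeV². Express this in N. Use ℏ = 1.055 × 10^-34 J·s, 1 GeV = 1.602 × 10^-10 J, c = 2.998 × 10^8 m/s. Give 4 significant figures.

7.140 × 10^11 N

Force is [E]/[L] = [E]²/(ℏc); restore (ℏc)⁻¹.
1 GeV² → 1/(ℏc) × (1 GeV in J)² = 8.114 × 10^5 N.
Convert the energy scale: 0.880 TeV² = 8.80 × 10^5 GeV².
Result: 8.80 × 10^5 × 8.114 × 10^5 = 7.140 × 10^11 N.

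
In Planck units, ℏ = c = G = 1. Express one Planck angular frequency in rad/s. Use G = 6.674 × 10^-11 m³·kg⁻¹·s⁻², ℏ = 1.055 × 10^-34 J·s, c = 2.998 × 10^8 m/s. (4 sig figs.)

1.855 × 10^43 rad/s

The unique combination of the constants set to 1 with dimensions of angular frequency is ω_P = √(c⁵/(ℏG)).
  = √(3.440 × 10^86)
  = 1.855 × 10^43 rad/s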